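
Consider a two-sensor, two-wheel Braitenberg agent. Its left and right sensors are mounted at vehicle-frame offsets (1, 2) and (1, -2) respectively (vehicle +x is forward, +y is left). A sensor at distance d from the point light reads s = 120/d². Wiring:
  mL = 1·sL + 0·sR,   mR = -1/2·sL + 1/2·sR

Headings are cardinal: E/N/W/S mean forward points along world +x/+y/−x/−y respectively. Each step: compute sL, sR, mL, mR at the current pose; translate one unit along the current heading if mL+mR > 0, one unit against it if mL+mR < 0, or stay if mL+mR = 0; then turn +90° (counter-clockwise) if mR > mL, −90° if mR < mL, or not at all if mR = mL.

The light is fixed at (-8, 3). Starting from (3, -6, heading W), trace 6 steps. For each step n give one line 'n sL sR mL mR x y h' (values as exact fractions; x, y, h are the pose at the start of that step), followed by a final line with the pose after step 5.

n=0: pose=(3,-6,W); sL=120/221, sR=120/149; mL=120/221, mR=4320/32929; mL+mR=22200/32929 → advance +1; mR−mL=-13560/32929 → turn -1·90°
n=1: pose=(2,-6,N); sL=15/16, sR=15/26; mL=15/16, mR=-75/416; mL+mR=315/416 → advance +1; mR−mL=-465/416 → turn -1·90°
n=2: pose=(2,-5,E); sL=120/157, sR=120/221; mL=120/157, mR=-3840/34697; mL+mR=22680/34697 → advance +1; mR−mL=-30360/34697 → turn -1·90°
n=3: pose=(3,-5,S); sL=12/25, sR=20/27; mL=12/25, mR=88/675; mL+mR=412/675 → advance +1; mR−mL=-236/675 → turn -1·90°
n=4: pose=(3,-6,W); sL=120/221, sR=120/149; mL=120/221, mR=4320/32929; mL+mR=22200/32929 → advance +1; mR−mL=-13560/32929 → turn -1·90°
n=5: pose=(2,-6,N); sL=15/16, sR=15/26; mL=15/16, mR=-75/416; mL+mR=315/416 → advance +1; mR−mL=-465/416 → turn -1·90°

0 120/221 120/149 120/221 4320/32929 3 -6 W
1 15/16 15/26 15/16 -75/416 2 -6 N
2 120/157 120/221 120/157 -3840/34697 2 -5 E
3 12/25 20/27 12/25 88/675 3 -5 S
4 120/221 120/149 120/221 4320/32929 3 -6 W
5 15/16 15/26 15/16 -75/416 2 -6 N
final 2 -5 E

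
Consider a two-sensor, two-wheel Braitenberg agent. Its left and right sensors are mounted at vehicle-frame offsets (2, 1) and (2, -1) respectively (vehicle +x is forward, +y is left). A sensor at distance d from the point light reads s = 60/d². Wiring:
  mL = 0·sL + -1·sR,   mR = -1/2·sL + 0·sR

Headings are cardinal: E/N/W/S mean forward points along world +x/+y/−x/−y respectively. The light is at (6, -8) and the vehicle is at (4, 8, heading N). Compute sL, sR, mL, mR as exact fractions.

left sensor world pos  = (3, 10); dL² = 333
right sensor world pos = (5, 10); dR² = 325
sL = 60/333 = 20/111
sR = 60/325 = 12/65
mL = 0·sL + -1·sR = -12/65
mR = -1/2·sL + 0·sR = -10/111

20/111 12/65 -12/65 -10/111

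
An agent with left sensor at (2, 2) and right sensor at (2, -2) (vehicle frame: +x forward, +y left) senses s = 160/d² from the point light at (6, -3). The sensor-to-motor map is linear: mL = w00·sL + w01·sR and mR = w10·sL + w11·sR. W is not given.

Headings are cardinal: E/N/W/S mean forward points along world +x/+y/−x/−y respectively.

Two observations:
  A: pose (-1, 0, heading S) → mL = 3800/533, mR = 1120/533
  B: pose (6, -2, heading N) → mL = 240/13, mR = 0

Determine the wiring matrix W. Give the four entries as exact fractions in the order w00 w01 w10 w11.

obs A: pose=(-1,0,S) → sL=80/13, sR=80/41, mL=3800/533, mR=1120/533
obs B: pose=(6,-2,N) → sL=160/13, sR=160/13, mL=240/13, mR=0
sensor matrix S = [[80/13, 80/41], [160/13, 160/13]]; det S = 358400/6929
solve [mL_A; mL_B] = S·[w00; w01] and [mR_A; mR_B] = S·[w10; w11]:
  w00 = 1, w01 = 1/2, w10 = 1/2, w11 = -1/2

1 1/2 1/2 -1/2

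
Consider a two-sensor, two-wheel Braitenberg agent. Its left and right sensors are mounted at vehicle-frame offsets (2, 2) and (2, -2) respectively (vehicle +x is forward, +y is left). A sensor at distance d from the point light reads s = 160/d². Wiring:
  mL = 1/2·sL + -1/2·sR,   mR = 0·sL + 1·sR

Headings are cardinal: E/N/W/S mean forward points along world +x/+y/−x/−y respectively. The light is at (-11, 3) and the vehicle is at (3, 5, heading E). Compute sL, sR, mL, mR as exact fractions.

10/17 5/8 -5/272 5/8

left sensor world pos  = (5, 7); dL² = 272
right sensor world pos = (5, 3); dR² = 256
sL = 160/272 = 10/17
sR = 160/256 = 5/8
mL = 1/2·sL + -1/2·sR = -5/272
mR = 0·sL + 1·sR = 5/8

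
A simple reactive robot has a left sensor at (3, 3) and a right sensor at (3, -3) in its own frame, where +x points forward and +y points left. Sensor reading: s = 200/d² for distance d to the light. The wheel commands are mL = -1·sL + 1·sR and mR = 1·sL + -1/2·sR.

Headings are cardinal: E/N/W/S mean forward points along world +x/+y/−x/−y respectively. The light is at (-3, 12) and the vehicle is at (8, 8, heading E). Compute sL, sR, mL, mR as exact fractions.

200/197 40/49 -1920/9653 5860/9653

left sensor world pos  = (11, 11); dL² = 197
right sensor world pos = (11, 5); dR² = 245
sL = 200/197 = 200/197
sR = 200/245 = 40/49
mL = -1·sL + 1·sR = -1920/9653
mR = 1·sL + -1/2·sR = 5860/9653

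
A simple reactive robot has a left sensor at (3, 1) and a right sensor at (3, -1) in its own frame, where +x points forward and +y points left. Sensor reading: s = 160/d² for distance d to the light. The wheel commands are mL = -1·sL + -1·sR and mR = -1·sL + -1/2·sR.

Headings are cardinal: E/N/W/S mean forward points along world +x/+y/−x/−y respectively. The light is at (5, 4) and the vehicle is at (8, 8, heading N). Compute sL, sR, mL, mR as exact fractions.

left sensor world pos  = (7, 11); dL² = 53
right sensor world pos = (9, 11); dR² = 65
sL = 160/53 = 160/53
sR = 160/65 = 32/13
mL = -1·sL + -1·sR = -3776/689
mR = -1·sL + -1/2·sR = -2928/689

160/53 32/13 -3776/689 -2928/689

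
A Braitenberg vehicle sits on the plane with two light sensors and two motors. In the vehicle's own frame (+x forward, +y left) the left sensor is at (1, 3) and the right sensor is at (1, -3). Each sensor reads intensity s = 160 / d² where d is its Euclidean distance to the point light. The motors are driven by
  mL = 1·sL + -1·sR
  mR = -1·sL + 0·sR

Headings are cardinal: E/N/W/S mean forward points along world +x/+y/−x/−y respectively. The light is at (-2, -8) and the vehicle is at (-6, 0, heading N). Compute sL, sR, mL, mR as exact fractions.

16/13 80/41 -384/533 -16/13

left sensor world pos  = (-9, 1); dL² = 130
right sensor world pos = (-3, 1); dR² = 82
sL = 160/130 = 16/13
sR = 160/82 = 80/41
mL = 1·sL + -1·sR = -384/533
mR = -1·sL + 0·sR = -16/13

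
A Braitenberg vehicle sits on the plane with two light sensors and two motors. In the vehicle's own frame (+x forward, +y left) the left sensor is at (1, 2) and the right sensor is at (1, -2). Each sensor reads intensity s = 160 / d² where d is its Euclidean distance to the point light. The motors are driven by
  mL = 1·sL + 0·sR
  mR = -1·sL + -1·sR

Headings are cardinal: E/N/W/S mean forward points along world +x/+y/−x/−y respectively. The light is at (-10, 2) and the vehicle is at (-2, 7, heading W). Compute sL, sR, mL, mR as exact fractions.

80/29 80/49 80/29 -6240/1421

left sensor world pos  = (-3, 5); dL² = 58
right sensor world pos = (-3, 9); dR² = 98
sL = 160/58 = 80/29
sR = 160/98 = 80/49
mL = 1·sL + 0·sR = 80/29
mR = -1·sL + -1·sR = -6240/1421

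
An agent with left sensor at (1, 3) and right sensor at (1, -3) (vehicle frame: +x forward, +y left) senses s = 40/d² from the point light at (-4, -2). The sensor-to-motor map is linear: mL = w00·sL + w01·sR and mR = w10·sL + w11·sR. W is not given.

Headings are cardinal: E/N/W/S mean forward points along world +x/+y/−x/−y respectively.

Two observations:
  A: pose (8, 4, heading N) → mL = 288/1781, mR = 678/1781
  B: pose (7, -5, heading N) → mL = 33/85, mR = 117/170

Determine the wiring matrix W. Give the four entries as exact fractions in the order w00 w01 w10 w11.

1 -1 1 1/2

obs A: pose=(8,4,N) → sL=4/13, sR=20/137, mL=288/1781, mR=678/1781
obs B: pose=(7,-5,N) → sL=10/17, sR=1/5, mL=33/85, mR=117/170
sensor matrix S = [[4/13, 20/137], [10/17, 1/5]]; det S = -3684/151385
solve [mL_A; mL_B] = S·[w00; w01] and [mR_A; mR_B] = S·[w10; w11]:
  w00 = 1, w01 = -1, w10 = 1, w11 = 1/2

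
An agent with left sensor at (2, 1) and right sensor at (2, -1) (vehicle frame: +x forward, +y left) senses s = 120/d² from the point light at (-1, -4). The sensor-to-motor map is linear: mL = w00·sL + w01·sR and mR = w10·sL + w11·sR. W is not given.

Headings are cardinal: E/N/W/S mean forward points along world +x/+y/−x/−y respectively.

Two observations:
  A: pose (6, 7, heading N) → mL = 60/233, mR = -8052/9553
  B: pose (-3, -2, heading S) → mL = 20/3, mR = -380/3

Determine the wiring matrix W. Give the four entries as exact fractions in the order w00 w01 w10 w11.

obs A: pose=(6,7,N) → sL=24/41, sR=120/233, mL=60/233, mR=-8052/9553
obs B: pose=(-3,-2,S) → sL=120, sR=40/3, mL=20/3, mR=-380/3
sensor matrix S = [[24/41, 120/233], [120, 40/3]]; det S = -515840/9553
solve [mL_A; mL_B] = S·[w00; w01] and [mR_A; mR_B] = S·[w10; w11]:
  w00 = 0, w01 = 1/2, w10 = -1, w11 = -1/2

0 1/2 -1 -1/2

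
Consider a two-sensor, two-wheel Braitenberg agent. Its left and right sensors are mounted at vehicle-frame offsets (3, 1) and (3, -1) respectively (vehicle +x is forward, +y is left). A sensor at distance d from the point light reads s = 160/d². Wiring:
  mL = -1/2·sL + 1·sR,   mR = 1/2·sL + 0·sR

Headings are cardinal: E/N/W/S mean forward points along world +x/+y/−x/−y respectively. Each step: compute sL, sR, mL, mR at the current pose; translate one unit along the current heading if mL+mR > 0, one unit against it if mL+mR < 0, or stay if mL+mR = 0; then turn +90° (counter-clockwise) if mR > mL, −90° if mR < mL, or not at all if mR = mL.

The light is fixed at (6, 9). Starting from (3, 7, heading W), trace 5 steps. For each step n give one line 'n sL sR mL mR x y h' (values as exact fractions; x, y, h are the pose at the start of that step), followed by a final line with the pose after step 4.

n=0: pose=(3,7,W); sL=32/9, sR=160/37; mL=848/333, mR=16/9; mL+mR=160/37 → advance +1; mR−mL=-256/333 → turn -1·90°
n=1: pose=(2,7,N); sL=80/13, sR=16; mL=168/13, mR=40/13; mL+mR=16 → advance +1; mR−mL=-128/13 → turn -1·90°
n=2: pose=(2,8,E); sL=160, sR=32; mL=-48, mR=80; mL+mR=32 → advance +1; mR−mL=128 → turn +1·90°
n=3: pose=(3,8,N); sL=8, sR=20; mL=16, mR=4; mL+mR=20 → advance +1; mR−mL=-12 → turn -1·90°
n=4: pose=(3,9,E); sL=160, sR=160; mL=80, mR=80; mL+mR=160 → advance +1; mR−mL=0 → turn +0·90°

0 32/9 160/37 848/333 16/9 3 7 W
1 80/13 16 168/13 40/13 2 7 N
2 160 32 -48 80 2 8 E
3 8 20 16 4 3 8 N
4 160 160 80 80 3 9 E
final 4 9 E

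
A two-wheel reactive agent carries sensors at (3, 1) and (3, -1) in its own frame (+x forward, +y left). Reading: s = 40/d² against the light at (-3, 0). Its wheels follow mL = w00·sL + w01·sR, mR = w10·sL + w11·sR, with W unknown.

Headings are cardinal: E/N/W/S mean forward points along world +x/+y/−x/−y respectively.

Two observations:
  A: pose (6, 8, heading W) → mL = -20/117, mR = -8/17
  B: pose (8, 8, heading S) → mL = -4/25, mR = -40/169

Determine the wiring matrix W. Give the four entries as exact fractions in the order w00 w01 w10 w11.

obs A: pose=(6,8,W) → sL=8/17, sR=40/117, mL=-20/117, mR=-8/17
obs B: pose=(8,8,S) → sL=40/169, sR=8/25, mL=-4/25, mR=-40/169
sensor matrix S = [[8/17, 40/117], [40/169, 8/25]]; det S = 585472/8403525
solve [mL_A; mL_B] = S·[w00; w01] and [mR_A; mR_B] = S·[w10; w11]:
  w00 = 0, w01 = -1/2, w10 = -1, w11 = 0

0 -1/2 -1 0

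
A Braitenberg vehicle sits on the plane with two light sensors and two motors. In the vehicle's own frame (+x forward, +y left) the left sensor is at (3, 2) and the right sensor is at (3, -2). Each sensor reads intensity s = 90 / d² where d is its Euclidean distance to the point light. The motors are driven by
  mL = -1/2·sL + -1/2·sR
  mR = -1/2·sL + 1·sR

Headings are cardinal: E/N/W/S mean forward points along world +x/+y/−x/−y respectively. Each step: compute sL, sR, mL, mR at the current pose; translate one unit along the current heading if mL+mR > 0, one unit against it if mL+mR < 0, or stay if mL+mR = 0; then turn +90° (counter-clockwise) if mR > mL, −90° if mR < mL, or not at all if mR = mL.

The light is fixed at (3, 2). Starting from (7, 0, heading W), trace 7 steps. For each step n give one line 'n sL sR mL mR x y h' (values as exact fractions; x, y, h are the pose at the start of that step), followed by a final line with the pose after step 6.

n=0: pose=(7,0,W); sL=90/17, sR=90; mL=-810/17, mR=1485/17; mL+mR=675/17 → advance +1; mR−mL=135 → turn +1·90°
n=1: pose=(6,0,S); sL=9/5, sR=45/13; mL=-171/65, mR=333/130; mL+mR=-9/130 → advance -1; mR−mL=135/26 → turn +1·90°
n=2: pose=(6,1,E); sL=90/37, sR=2; mL=-82/37, mR=29/37; mL+mR=-53/37 → advance -1; mR−mL=3 → turn +1·90°
n=3: pose=(5,1,N); sL=45/2, sR=9/2; mL=-27/2, mR=-27/4; mL+mR=-81/4 → advance -1; mR−mL=27/4 → turn +1·90°
n=4: pose=(5,0,W); sL=90/17, sR=90; mL=-810/17, mR=1485/17; mL+mR=675/17 → advance +1; mR−mL=135 → turn +1·90°
n=5: pose=(4,0,S); sL=45/17, sR=45/13; mL=-675/221, mR=945/442; mL+mR=-405/442 → advance -1; mR−mL=135/26 → turn +1·90°
n=6: pose=(4,1,E); sL=90/17, sR=18/5; mL=-378/85, mR=81/85; mL+mR=-297/85 → advance -1; mR−mL=27/5 → turn +1·90°

0 90/17 90 -810/17 1485/17 7 0 W
1 9/5 45/13 -171/65 333/130 6 0 S
2 90/37 2 -82/37 29/37 6 1 E
3 45/2 9/2 -27/2 -27/4 5 1 N
4 90/17 90 -810/17 1485/17 5 0 W
5 45/17 45/13 -675/221 945/442 4 0 S
6 90/17 18/5 -378/85 81/85 4 1 E
final 3 1 N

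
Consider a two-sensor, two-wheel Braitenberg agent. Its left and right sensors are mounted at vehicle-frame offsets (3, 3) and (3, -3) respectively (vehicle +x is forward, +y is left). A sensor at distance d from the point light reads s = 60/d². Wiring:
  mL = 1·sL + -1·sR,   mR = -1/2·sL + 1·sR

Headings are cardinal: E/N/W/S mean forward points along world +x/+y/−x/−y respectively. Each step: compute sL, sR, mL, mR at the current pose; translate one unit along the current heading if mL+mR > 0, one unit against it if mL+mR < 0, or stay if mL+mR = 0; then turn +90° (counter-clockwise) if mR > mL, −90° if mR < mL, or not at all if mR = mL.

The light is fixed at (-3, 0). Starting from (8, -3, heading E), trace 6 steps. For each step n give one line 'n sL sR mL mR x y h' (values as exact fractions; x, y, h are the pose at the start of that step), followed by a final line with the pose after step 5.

n=0: pose=(8,-3,E); sL=15/49, sR=15/58; mL=135/2842, mR=150/1421; mL+mR=15/98 → advance +1; mR−mL=165/2842 → turn +1·90°
n=1: pose=(9,-3,N); sL=20/27, sR=4/15; mL=64/135, mR=-14/135; mL+mR=10/27 → advance +1; mR−mL=-26/45 → turn -1·90°
n=2: pose=(9,-2,E); sL=30/113, sR=6/25; mL=72/2825, mR=303/2825; mL+mR=15/113 → advance +1; mR−mL=231/2825 → turn +1·90°
n=3: pose=(10,-2,N); sL=60/101, sR=60/257; mL=9360/25957, mR=-1650/25957; mL+mR=30/101 → advance +1; mR−mL=-11010/25957 → turn -1·90°
n=4: pose=(10,-1,E); sL=3/13, sR=15/68; mL=9/884, mR=93/884; mL+mR=3/26 → advance +1; mR−mL=21/221 → turn +1·90°
n=5: pose=(11,-1,N); sL=12/25, sR=60/293; mL=2016/7325, mR=-258/7325; mL+mR=6/25 → advance +1; mR−mL=-2274/7325 → turn -1·90°

0 15/49 15/58 135/2842 150/1421 8 -3 E
1 20/27 4/15 64/135 -14/135 9 -3 N
2 30/113 6/25 72/2825 303/2825 9 -2 E
3 60/101 60/257 9360/25957 -1650/25957 10 -2 N
4 3/13 15/68 9/884 93/884 10 -1 E
5 12/25 60/293 2016/7325 -258/7325 11 -1 N
final 11 0 E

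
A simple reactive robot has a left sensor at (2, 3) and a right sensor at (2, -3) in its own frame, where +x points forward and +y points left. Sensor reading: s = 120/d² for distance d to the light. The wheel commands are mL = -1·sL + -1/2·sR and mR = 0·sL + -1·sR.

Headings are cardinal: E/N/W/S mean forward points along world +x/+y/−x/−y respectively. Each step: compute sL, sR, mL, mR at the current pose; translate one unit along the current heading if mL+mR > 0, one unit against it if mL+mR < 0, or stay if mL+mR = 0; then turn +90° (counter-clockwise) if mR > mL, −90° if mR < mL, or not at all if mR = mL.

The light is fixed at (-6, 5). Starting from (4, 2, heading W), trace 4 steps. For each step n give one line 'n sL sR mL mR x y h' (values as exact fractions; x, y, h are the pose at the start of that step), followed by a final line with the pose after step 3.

0 6/5 15/8 -171/80 -15/8 4 2 W
1 120/221 120/89 -23940/19669 -120/89 5 2 S
2 60/53 60/41 -4050/2173 -60/41 5 3 W
3 120/241 120/97 -26100/23377 -120/97 6 3 S
final 6 4 W

n=0: pose=(4,2,W); sL=6/5, sR=15/8; mL=-171/80, mR=-15/8; mL+mR=-321/80 → advance -1; mR−mL=21/80 → turn +1·90°
n=1: pose=(5,2,S); sL=120/221, sR=120/89; mL=-23940/19669, mR=-120/89; mL+mR=-50460/19669 → advance -1; mR−mL=-2580/19669 → turn -1·90°
n=2: pose=(5,3,W); sL=60/53, sR=60/41; mL=-4050/2173, mR=-60/41; mL+mR=-7230/2173 → advance -1; mR−mL=870/2173 → turn +1·90°
n=3: pose=(6,3,S); sL=120/241, sR=120/97; mL=-26100/23377, mR=-120/97; mL+mR=-55020/23377 → advance -1; mR−mL=-2820/23377 → turn -1·90°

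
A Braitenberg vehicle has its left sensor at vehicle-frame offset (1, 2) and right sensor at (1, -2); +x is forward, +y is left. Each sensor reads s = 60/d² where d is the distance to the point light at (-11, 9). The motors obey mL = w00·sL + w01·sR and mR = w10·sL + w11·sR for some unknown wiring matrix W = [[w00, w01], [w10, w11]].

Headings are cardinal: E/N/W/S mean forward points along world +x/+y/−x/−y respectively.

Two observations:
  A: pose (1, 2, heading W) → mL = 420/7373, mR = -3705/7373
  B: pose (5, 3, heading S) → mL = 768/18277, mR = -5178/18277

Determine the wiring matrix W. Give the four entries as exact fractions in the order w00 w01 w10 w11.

-1/2 1/2 -1 -1/2

obs A: pose=(1,2,W) → sL=30/101, sR=30/73, mL=420/7373, mR=-3705/7373
obs B: pose=(5,3,S) → sL=60/373, sR=12/49, mL=768/18277, mR=-5178/18277
sensor matrix S = [[30/101, 30/73], [60/373, 12/49]]; det S = 894240/134756321
solve [mL_A; mL_B] = S·[w00; w01] and [mR_A; mR_B] = S·[w10; w11]:
  w00 = -1/2, w01 = 1/2, w10 = -1, w11 = -1/2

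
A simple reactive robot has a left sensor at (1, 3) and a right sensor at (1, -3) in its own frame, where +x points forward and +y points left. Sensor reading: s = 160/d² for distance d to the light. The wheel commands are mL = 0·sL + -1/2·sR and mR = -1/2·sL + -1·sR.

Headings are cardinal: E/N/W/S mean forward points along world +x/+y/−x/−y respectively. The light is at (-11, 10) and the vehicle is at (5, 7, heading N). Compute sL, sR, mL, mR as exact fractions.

160/173 32/73 -16/73 -11376/12629

left sensor world pos  = (2, 8); dL² = 173
right sensor world pos = (8, 8); dR² = 365
sL = 160/173 = 160/173
sR = 160/365 = 32/73
mL = 0·sL + -1/2·sR = -16/73
mR = -1/2·sL + -1·sR = -11376/12629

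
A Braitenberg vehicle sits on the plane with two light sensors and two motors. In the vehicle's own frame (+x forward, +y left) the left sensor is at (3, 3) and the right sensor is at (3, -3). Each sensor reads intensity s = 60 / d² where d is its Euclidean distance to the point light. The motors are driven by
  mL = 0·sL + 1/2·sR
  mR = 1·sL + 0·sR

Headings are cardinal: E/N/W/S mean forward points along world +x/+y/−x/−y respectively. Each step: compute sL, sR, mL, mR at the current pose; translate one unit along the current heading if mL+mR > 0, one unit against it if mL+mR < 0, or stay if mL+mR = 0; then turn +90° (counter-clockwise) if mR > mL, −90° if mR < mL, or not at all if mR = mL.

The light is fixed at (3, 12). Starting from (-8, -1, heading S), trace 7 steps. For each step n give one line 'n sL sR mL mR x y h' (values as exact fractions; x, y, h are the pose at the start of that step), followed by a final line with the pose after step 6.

n=0: pose=(-8,-1,S); sL=3/16, sR=15/113; mL=15/226, mR=3/16; mL+mR=459/1808 → advance +1; mR−mL=219/1808 → turn +1·90°
n=1: pose=(-8,-2,E); sL=12/37, sR=60/353; mL=30/353, mR=12/37; mL+mR=5346/13061 → advance +1; mR−mL=3126/13061 → turn +1·90°
n=2: pose=(-7,-2,N); sL=6/29, sR=6/17; mL=3/17, mR=6/29; mL+mR=189/493 → advance +1; mR−mL=15/493 → turn +1·90°
n=3: pose=(-7,-1,W); sL=12/85, sR=60/269; mL=30/269, mR=12/85; mL+mR=5778/22865 → advance +1; mR−mL=678/22865 → turn +1·90°
n=4: pose=(-8,-1,S); sL=3/16, sR=15/113; mL=15/226, mR=3/16; mL+mR=459/1808 → advance +1; mR−mL=219/1808 → turn +1·90°
n=5: pose=(-8,-2,E); sL=12/37, sR=60/353; mL=30/353, mR=12/37; mL+mR=5346/13061 → advance +1; mR−mL=3126/13061 → turn +1·90°
n=6: pose=(-7,-2,N); sL=6/29, sR=6/17; mL=3/17, mR=6/29; mL+mR=189/493 → advance +1; mR−mL=15/493 → turn +1·90°

0 3/16 15/113 15/226 3/16 -8 -1 S
1 12/37 60/353 30/353 12/37 -8 -2 E
2 6/29 6/17 3/17 6/29 -7 -2 N
3 12/85 60/269 30/269 12/85 -7 -1 W
4 3/16 15/113 15/226 3/16 -8 -1 S
5 12/37 60/353 30/353 12/37 -8 -2 E
6 6/29 6/17 3/17 6/29 -7 -2 N
final -7 -1 W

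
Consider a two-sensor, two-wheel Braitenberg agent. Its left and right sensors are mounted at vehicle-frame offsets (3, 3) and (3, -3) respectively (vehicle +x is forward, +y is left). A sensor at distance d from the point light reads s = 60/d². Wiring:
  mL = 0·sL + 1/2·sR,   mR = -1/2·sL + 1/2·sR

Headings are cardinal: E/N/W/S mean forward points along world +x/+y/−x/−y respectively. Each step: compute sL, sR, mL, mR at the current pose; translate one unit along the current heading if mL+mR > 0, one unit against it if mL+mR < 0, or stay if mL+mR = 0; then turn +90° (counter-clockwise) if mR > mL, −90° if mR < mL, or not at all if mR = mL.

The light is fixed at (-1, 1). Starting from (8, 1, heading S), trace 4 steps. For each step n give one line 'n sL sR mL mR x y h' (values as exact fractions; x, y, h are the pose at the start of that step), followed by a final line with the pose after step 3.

0 20/51 4/3 2/3 8/17 8 1 S
1 15/13 3/2 3/4 9/52 8 0 W
2 60/29 12/25 6/25 -576/725 7 0 N
3 30/61 30/73 15/73 -180/4453 7 -1 E
final 8 -1 S

n=0: pose=(8,1,S); sL=20/51, sR=4/3; mL=2/3, mR=8/17; mL+mR=58/51 → advance +1; mR−mL=-10/51 → turn -1·90°
n=1: pose=(8,0,W); sL=15/13, sR=3/2; mL=3/4, mR=9/52; mL+mR=12/13 → advance +1; mR−mL=-15/26 → turn -1·90°
n=2: pose=(7,0,N); sL=60/29, sR=12/25; mL=6/25, mR=-576/725; mL+mR=-402/725 → advance -1; mR−mL=-30/29 → turn -1·90°
n=3: pose=(7,-1,E); sL=30/61, sR=30/73; mL=15/73, mR=-180/4453; mL+mR=735/4453 → advance +1; mR−mL=-15/61 → turn -1·90°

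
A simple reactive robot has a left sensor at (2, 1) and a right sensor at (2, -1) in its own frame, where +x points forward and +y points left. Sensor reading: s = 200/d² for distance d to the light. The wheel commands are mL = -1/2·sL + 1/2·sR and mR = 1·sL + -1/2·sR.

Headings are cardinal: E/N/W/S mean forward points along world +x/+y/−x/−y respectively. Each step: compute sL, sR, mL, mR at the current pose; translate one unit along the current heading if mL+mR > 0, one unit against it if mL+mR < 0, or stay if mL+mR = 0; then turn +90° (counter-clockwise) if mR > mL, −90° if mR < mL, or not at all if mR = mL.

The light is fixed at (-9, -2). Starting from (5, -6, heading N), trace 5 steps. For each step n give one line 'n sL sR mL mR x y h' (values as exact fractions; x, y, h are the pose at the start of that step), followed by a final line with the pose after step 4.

0 200/173 200/229 -5600/39617 28500/39617 5 -6 N
1 5/4 50/37 15/296 85/148 5 -5 W
2 200/221 200/169 400/2873 900/2873 4 -5 S
3 100/117 4/5 -16/585 266/585 4 -6 E
4 200/173 200/229 -5600/39617 28500/39617 5 -6 N
final 5 -5 W

n=0: pose=(5,-6,N); sL=200/173, sR=200/229; mL=-5600/39617, mR=28500/39617; mL+mR=100/173 → advance +1; mR−mL=34100/39617 → turn +1·90°
n=1: pose=(5,-5,W); sL=5/4, sR=50/37; mL=15/296, mR=85/148; mL+mR=5/8 → advance +1; mR−mL=155/296 → turn +1·90°
n=2: pose=(4,-5,S); sL=200/221, sR=200/169; mL=400/2873, mR=900/2873; mL+mR=100/221 → advance +1; mR−mL=500/2873 → turn +1·90°
n=3: pose=(4,-6,E); sL=100/117, sR=4/5; mL=-16/585, mR=266/585; mL+mR=50/117 → advance +1; mR−mL=94/195 → turn +1·90°
n=4: pose=(5,-6,N); sL=200/173, sR=200/229; mL=-5600/39617, mR=28500/39617; mL+mR=100/173 → advance +1; mR−mL=34100/39617 → turn +1·90°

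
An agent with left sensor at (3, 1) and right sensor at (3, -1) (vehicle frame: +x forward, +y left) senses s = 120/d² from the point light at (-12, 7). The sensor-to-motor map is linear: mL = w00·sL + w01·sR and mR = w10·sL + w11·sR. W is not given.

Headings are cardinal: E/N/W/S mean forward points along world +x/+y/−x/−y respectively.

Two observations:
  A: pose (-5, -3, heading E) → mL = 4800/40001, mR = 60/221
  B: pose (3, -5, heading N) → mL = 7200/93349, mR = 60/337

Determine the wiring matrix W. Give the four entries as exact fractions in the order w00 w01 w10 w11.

obs A: pose=(-5,-3,E) → sL=120/181, sR=120/221, mL=4800/40001, mR=60/221
obs B: pose=(3,-5,N) → sL=120/277, sR=120/337, mL=7200/93349, mR=60/337
sensor matrix S = [[120/181, 120/221], [120/277, 120/337]]; det S = 3168000/3734053349
solve [mL_A; mL_B] = S·[w00; w01] and [mR_A; mR_B] = S·[w10; w11]:
  w00 = 1, w01 = -1, w10 = 0, w11 = 1/2

1 -1 0 1/2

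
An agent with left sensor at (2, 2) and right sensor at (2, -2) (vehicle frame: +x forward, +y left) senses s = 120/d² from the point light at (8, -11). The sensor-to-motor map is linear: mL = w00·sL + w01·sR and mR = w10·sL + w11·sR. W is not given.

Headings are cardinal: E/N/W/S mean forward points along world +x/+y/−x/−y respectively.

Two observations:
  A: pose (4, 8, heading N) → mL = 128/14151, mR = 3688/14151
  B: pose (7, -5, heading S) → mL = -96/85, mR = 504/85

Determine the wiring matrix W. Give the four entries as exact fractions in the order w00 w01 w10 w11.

-1/2 1/2 1/2 1/2

obs A: pose=(4,8,N) → sL=40/159, sR=24/89, mL=128/14151, mR=3688/14151
obs B: pose=(7,-5,S) → sL=120/17, sR=24/5, mL=-96/85, mR=504/85
sensor matrix S = [[40/159, 24/89], [120/17, 24/5]]; det S = -55808/80189
solve [mL_A; mL_B] = S·[w00; w01] and [mR_A; mR_B] = S·[w10; w11]:
  w00 = -1/2, w01 = 1/2, w10 = 1/2, w11 = 1/2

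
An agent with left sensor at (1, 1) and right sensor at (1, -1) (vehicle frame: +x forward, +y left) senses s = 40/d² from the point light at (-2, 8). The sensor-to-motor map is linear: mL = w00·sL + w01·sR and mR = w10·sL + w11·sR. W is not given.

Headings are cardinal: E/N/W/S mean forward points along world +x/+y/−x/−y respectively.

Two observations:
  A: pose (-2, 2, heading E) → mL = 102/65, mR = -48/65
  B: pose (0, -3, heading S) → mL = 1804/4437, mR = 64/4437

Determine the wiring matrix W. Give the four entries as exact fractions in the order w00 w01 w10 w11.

obs A: pose=(-2,2,E) → sL=20/13, sR=4/5, mL=102/65, mR=-48/65
obs B: pose=(0,-3,S) → sL=40/153, sR=8/29, mL=1804/4437, mR=64/4437
sensor matrix S = [[20/13, 4/5], [40/153, 8/29]]; det S = 12416/57681
solve [mL_A; mL_B] = S·[w00; w01] and [mR_A; mR_B] = S·[w10; w11]:
  w00 = 1/2, w01 = 1, w10 = -1, w11 = 1

1/2 1 -1 1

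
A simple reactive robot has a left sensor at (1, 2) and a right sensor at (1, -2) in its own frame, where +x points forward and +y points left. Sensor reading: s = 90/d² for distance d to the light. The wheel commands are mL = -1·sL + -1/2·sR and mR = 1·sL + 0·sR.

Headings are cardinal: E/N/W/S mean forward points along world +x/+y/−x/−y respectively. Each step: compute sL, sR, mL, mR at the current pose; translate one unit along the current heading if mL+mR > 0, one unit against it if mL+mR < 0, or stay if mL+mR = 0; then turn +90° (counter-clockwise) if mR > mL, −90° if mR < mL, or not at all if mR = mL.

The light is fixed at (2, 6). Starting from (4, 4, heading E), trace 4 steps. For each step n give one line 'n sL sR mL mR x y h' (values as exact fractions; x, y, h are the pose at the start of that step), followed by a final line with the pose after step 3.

0 10 18/5 -59/5 10 4 4 E
1 45 9 -99/2 45 3 4 N
2 18/5 90 -243/5 18/5 3 3 W
3 45/16 45/8 -45/8 45/16 4 3 S
final 4 4 E

n=0: pose=(4,4,E); sL=10, sR=18/5; mL=-59/5, mR=10; mL+mR=-9/5 → advance -1; mR−mL=109/5 → turn +1·90°
n=1: pose=(3,4,N); sL=45, sR=9; mL=-99/2, mR=45; mL+mR=-9/2 → advance -1; mR−mL=189/2 → turn +1·90°
n=2: pose=(3,3,W); sL=18/5, sR=90; mL=-243/5, mR=18/5; mL+mR=-45 → advance -1; mR−mL=261/5 → turn +1·90°
n=3: pose=(4,3,S); sL=45/16, sR=45/8; mL=-45/8, mR=45/16; mL+mR=-45/16 → advance -1; mR−mL=135/16 → turn +1·90°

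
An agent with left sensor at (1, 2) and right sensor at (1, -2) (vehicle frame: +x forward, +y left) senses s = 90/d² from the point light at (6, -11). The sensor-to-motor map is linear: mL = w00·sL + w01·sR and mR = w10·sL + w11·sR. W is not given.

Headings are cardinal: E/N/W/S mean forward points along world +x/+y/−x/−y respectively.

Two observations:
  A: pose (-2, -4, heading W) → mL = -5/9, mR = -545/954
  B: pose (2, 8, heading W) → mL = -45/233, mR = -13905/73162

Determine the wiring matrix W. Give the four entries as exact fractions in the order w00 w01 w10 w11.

obs A: pose=(-2,-4,W) → sL=45/53, sR=5/9, mL=-5/9, mR=-545/954
obs B: pose=(2,8,W) → sL=45/157, sR=45/233, mL=-45/233, mR=-13905/73162
sensor matrix S = [[45/53, 5/9], [45/157, 45/233]]; det S = 9200/1938793
solve [mL_A; mL_B] = S·[w00; w01] and [mR_A; mR_B] = S·[w10; w11]:
  w00 = 0, w01 = -1, w10 = -1, w11 = 1/2

0 -1 -1 1/2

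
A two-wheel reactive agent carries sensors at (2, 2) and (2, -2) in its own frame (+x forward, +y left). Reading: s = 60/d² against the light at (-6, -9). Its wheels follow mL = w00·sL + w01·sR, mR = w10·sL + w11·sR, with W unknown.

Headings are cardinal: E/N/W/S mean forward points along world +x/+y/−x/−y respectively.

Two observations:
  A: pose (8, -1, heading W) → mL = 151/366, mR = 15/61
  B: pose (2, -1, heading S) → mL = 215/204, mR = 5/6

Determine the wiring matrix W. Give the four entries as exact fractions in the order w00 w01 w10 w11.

1/2 1 0 1

obs A: pose=(8,-1,W) → sL=1/3, sR=15/61, mL=151/366, mR=15/61
obs B: pose=(2,-1,S) → sL=15/34, sR=5/6, mL=215/204, mR=5/6
sensor matrix S = [[1/3, 15/61], [15/34, 5/6]]; det S = 1580/9333
solve [mL_A; mL_B] = S·[w00; w01] and [mR_A; mR_B] = S·[w10; w11]:
  w00 = 1/2, w01 = 1, w10 = 0, w11 = 1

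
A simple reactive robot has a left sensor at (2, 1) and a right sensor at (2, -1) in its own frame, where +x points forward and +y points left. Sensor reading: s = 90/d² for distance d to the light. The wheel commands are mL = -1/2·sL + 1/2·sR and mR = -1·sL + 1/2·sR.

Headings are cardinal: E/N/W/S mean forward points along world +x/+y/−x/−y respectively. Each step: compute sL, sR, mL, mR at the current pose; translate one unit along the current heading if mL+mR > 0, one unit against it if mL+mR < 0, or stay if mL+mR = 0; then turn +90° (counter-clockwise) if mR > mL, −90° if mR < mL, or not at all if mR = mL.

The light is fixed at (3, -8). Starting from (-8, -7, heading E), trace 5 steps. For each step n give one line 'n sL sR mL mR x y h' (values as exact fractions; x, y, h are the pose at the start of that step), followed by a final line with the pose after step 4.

0 18/17 10/9 4/153 -77/153 -8 -7 E
1 45/61 9/17 -108/1037 -981/2074 -9 -7 S
2 90/197 18/41 -72/8077 -1917/8077 -9 -6 W
3 9/16 45/58 99/928 -81/464 -8 -6 N
4 18/17 10/9 4/153 -77/153 -8 -7 E
final -9 -7 S

n=0: pose=(-8,-7,E); sL=18/17, sR=10/9; mL=4/153, mR=-77/153; mL+mR=-73/153 → advance -1; mR−mL=-9/17 → turn -1·90°
n=1: pose=(-9,-7,S); sL=45/61, sR=9/17; mL=-108/1037, mR=-981/2074; mL+mR=-1197/2074 → advance -1; mR−mL=-45/122 → turn -1·90°
n=2: pose=(-9,-6,W); sL=90/197, sR=18/41; mL=-72/8077, mR=-1917/8077; mL+mR=-1989/8077 → advance -1; mR−mL=-45/197 → turn -1·90°
n=3: pose=(-8,-6,N); sL=9/16, sR=45/58; mL=99/928, mR=-81/464; mL+mR=-63/928 → advance -1; mR−mL=-9/32 → turn -1·90°
n=4: pose=(-8,-7,E); sL=18/17, sR=10/9; mL=4/153, mR=-77/153; mL+mR=-73/153 → advance -1; mR−mL=-9/17 → turn -1·90°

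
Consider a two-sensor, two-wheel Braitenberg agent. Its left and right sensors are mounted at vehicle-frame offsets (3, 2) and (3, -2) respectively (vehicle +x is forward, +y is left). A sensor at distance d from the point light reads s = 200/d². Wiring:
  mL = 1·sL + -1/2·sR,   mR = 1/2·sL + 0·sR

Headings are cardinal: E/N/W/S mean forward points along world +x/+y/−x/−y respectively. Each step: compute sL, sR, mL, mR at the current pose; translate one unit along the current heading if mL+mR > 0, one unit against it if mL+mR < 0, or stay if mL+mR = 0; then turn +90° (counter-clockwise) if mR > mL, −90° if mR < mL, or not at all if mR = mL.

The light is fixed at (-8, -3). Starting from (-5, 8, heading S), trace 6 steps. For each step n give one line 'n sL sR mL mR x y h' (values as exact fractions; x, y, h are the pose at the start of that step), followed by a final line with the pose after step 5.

n=0: pose=(-5,8,S); sL=200/89, sR=40/13; mL=820/1157, mR=100/89; mL+mR=2120/1157 → advance +1; mR−mL=480/1157 → turn +1·90°
n=1: pose=(-5,7,E); sL=10/9, sR=2; mL=1/9, mR=5/9; mL+mR=2/3 → advance +1; mR−mL=4/9 → turn +1·90°
n=2: pose=(-4,7,N); sL=200/173, sR=40/41; mL=4740/7093, mR=100/173; mL+mR=8840/7093 → advance +1; mR−mL=-640/7093 → turn -1·90°
n=3: pose=(-4,8,E); sL=100/109, sR=20/13; mL=210/1417, mR=50/109; mL+mR=860/1417 → advance +1; mR−mL=440/1417 → turn +1·90°
n=4: pose=(-3,8,N); sL=40/41, sR=40/49; mL=1140/2009, mR=20/41; mL+mR=2120/2009 → advance +1; mR−mL=-160/2009 → turn -1·90°
n=5: pose=(-3,9,E); sL=10/13, sR=50/41; mL=85/533, mR=5/13; mL+mR=290/533 → advance +1; mR−mL=120/533 → turn +1·90°

0 200/89 40/13 820/1157 100/89 -5 8 S
1 10/9 2 1/9 5/9 -5 7 E
2 200/173 40/41 4740/7093 100/173 -4 7 N
3 100/109 20/13 210/1417 50/109 -4 8 E
4 40/41 40/49 1140/2009 20/41 -3 8 N
5 10/13 50/41 85/533 5/13 -3 9 E
final -2 9 N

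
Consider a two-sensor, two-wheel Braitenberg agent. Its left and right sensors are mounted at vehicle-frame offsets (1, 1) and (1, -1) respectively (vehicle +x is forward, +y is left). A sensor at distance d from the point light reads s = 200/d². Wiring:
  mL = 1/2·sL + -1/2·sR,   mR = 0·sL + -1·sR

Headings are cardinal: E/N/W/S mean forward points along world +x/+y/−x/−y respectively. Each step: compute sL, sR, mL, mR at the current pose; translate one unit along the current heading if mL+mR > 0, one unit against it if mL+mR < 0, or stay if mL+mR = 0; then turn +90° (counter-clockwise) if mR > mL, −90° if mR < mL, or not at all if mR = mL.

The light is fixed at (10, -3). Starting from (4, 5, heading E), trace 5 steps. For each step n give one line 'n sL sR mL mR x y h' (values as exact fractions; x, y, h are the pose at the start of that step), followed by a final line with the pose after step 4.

n=0: pose=(4,5,E); sL=100/53, sR=100/37; mL=-800/1961, mR=-100/37; mL+mR=-6100/1961 → advance -1; mR−mL=-4500/1961 → turn -1·90°
n=1: pose=(3,5,S); sL=40/17, sR=200/113; mL=560/1921, mR=-200/113; mL+mR=-2840/1921 → advance -1; mR−mL=-3960/1921 → turn -1·90°
n=2: pose=(3,6,W); sL=25/16, sR=50/41; mL=225/1312, mR=-50/41; mL+mR=-1375/1312 → advance -1; mR−mL=-1825/1312 → turn -1·90°
n=3: pose=(4,6,N); sL=200/149, sR=8/5; mL=-96/745, mR=-8/5; mL+mR=-1288/745 → advance -1; mR−mL=-1096/745 → turn -1·90°
n=4: pose=(4,5,E); sL=100/53, sR=100/37; mL=-800/1961, mR=-100/37; mL+mR=-6100/1961 → advance -1; mR−mL=-4500/1961 → turn -1·90°

0 100/53 100/37 -800/1961 -100/37 4 5 E
1 40/17 200/113 560/1921 -200/113 3 5 S
2 25/16 50/41 225/1312 -50/41 3 6 W
3 200/149 8/5 -96/745 -8/5 4 6 N
4 100/53 100/37 -800/1961 -100/37 4 5 E
final 3 5 S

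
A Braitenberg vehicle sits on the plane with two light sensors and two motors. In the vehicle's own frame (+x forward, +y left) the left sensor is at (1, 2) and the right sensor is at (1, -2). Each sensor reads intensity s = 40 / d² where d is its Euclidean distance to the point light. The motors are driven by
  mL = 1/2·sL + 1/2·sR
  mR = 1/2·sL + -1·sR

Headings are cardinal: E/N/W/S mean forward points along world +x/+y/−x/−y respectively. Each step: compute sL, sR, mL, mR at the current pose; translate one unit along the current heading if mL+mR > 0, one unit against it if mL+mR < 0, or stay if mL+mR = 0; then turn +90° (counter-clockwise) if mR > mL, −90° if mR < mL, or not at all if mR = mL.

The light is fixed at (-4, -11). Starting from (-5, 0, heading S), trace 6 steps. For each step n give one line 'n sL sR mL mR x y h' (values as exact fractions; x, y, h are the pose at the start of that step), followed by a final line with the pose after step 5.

0 40/101 40/109 4200/11009 -1860/11009 -5 0 S
1 10/17 10/37 270/629 15/629 -5 -1 W
2 40/137 40/121 5160/16577 -3060/16577 -6 -1 N
3 4/17 20/41 252/697 -258/697 -6 0 E
4 40/101 8/25 904/2525 -308/2525 -7 0 S
5 1/2 1/4 3/8 0 -7 -1 W
final -8 -1 N

n=0: pose=(-5,0,S); sL=40/101, sR=40/109; mL=4200/11009, mR=-1860/11009; mL+mR=2340/11009 → advance +1; mR−mL=-60/109 → turn -1·90°
n=1: pose=(-5,-1,W); sL=10/17, sR=10/37; mL=270/629, mR=15/629; mL+mR=285/629 → advance +1; mR−mL=-15/37 → turn -1·90°
n=2: pose=(-6,-1,N); sL=40/137, sR=40/121; mL=5160/16577, mR=-3060/16577; mL+mR=2100/16577 → advance +1; mR−mL=-60/121 → turn -1·90°
n=3: pose=(-6,0,E); sL=4/17, sR=20/41; mL=252/697, mR=-258/697; mL+mR=-6/697 → advance -1; mR−mL=-30/41 → turn -1·90°
n=4: pose=(-7,0,S); sL=40/101, sR=8/25; mL=904/2525, mR=-308/2525; mL+mR=596/2525 → advance +1; mR−mL=-12/25 → turn -1·90°
n=5: pose=(-7,-1,W); sL=1/2, sR=1/4; mL=3/8, mR=0; mL+mR=3/8 → advance +1; mR−mL=-3/8 → turn -1·90°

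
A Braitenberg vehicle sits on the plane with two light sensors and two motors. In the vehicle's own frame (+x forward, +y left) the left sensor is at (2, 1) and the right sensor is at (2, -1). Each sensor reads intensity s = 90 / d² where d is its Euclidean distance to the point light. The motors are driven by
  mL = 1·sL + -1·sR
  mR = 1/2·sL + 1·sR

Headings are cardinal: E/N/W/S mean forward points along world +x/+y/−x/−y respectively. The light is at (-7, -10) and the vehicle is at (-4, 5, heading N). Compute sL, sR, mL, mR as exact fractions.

left sensor world pos  = (-5, 7); dL² = 293
right sensor world pos = (-3, 7); dR² = 305
sL = 90/293 = 90/293
sR = 90/305 = 18/61
mL = 1·sL + -1·sR = 216/17873
mR = 1/2·sL + 1·sR = 8019/17873

90/293 18/61 216/17873 8019/17873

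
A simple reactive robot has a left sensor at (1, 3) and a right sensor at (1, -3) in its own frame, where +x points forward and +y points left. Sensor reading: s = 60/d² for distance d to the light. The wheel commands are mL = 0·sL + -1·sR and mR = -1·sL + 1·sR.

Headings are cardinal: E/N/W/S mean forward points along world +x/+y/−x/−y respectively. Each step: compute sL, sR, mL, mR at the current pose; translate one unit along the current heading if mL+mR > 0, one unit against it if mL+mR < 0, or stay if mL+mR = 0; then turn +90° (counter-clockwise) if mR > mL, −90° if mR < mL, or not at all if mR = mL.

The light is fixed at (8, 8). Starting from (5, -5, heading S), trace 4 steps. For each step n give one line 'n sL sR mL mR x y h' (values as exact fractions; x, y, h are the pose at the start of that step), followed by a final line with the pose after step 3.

n=0: pose=(5,-5,S); sL=15/49, sR=15/58; mL=-15/58, mR=-135/2842; mL+mR=-15/49 → advance -1; mR−mL=300/1421 → turn +1·90°
n=1: pose=(5,-4,E); sL=12/17, sR=60/229; mL=-60/229, mR=-1728/3893; mL+mR=-12/17 → advance -1; mR−mL=-708/3893 → turn -1·90°
n=2: pose=(4,-4,S); sL=6/17, sR=30/109; mL=-30/109, mR=-144/1853; mL+mR=-6/17 → advance -1; mR−mL=366/1853 → turn +1·90°
n=3: pose=(4,-3,E); sL=60/73, sR=12/41; mL=-12/41, mR=-1584/2993; mL+mR=-60/73 → advance -1; mR−mL=-708/2993 → turn -1·90°

0 15/49 15/58 -15/58 -135/2842 5 -5 S
1 12/17 60/229 -60/229 -1728/3893 5 -4 E
2 6/17 30/109 -30/109 -144/1853 4 -4 S
3 60/73 12/41 -12/41 -1584/2993 4 -3 E
final 3 -3 S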